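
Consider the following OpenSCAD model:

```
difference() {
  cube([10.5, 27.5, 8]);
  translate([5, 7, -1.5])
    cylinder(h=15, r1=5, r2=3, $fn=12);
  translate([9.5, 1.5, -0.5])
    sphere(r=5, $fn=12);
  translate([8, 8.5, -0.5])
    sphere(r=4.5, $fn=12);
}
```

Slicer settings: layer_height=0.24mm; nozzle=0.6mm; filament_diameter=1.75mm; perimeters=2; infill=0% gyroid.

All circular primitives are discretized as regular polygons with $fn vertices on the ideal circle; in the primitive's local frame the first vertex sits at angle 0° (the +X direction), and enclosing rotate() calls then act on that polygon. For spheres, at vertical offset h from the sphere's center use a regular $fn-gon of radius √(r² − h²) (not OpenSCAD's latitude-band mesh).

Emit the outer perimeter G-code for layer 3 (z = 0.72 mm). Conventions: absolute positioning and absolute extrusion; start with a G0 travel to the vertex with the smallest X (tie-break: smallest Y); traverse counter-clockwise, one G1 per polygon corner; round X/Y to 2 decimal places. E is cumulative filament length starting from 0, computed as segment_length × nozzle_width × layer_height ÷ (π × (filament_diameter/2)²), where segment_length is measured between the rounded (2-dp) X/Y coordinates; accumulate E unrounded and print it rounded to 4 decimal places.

At z = 0.72 mm: the cube (footprint 10.5×27.5) is included at this height; the cone at (5, 7) (r1=5→r2=3) has section circumradius 4.704 here — a regular 12-gon; the sphere at (9.5, 1.5): section is a regular 12-gon, circumradius = √(r²−h²) = √(5²−1.22²) = 4.849; the r=4.5 sphere at (8, 8.5) slices to a regular 12-gon of circumradius 4.331 (√(r²−h²) with h=1.22 from center); Subtracting the remaining from the first: starting from the 10.5×27.5 cube, the cone at (5, 7) lies wholly inside it (removes its full 66.38 mm² and its 29.22 mm outline becomes a hole wall); the r=5 sphere at (9.5, 1.5) partially overlaps it — only the 21.61 mm² overlap (of its 70.53 mm²) is removed, clipping the outline; the r=4.5 sphere at (8, 8.5) partially overlaps it — only the 13.88 mm² overlap (of its 56.28 mm²) is removed, clipping the outline — 1 connected region. The outline is a single polygon with 17 vertices. Extrusion per mm of travel: 0.6 × 0.24 / (π × 0.875²) = 0.059868. Accumulating E over each segment gives final E = 4.8827.

G0 X0.00 Y0.00 Z0.72
G1 X5.05 Y0.00 E0.3023
G1 X4.65 Y1.50 E0.3953
G1 X4.87 Y2.33 E0.4467
G1 X2.65 Y2.93 E0.5844
G1 X0.93 Y4.65 E0.7300
G1 X0.30 Y7.00 E0.8756
G1 X0.93 Y9.35 E1.0213
G1 X2.65 Y11.07 E1.1669
G1 X5.00 Y11.70 E1.3126
G1 X5.23 Y11.64 E1.3268
G1 X5.83 Y12.25 E1.3780
G1 X8.00 Y12.83 E1.5125
G1 X10.17 Y12.25 E1.6470
G1 X10.50 Y11.92 E1.6749
G1 X10.50 Y27.50 E2.6077
G1 X0.00 Y27.50 E3.2363
G1 X0.00 Y0.00 E4.8827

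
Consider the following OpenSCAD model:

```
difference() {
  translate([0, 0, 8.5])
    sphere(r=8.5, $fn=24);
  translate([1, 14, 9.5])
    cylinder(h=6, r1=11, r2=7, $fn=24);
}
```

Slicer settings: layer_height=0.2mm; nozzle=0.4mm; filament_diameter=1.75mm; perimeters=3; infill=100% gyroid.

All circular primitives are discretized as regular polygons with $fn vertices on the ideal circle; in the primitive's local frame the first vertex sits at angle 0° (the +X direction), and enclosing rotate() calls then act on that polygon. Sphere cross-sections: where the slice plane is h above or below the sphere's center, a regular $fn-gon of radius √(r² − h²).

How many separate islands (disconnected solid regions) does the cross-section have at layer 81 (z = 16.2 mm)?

At z = 16.2 mm: the sphere: section is a regular 24-gon, circumradius = √(r²−h²) = √(8.5²−7.7²) = 3.600; the cone at (1, 14) does not reach this height (z outside [9.5, 15.5]); Taking the first minus the rest: none of the subtracted shapes is present at this height, so the r=8.5 sphere is unchanged — 1 connected region. Overall, the cross-section is a single solid region. Island count = 1.

1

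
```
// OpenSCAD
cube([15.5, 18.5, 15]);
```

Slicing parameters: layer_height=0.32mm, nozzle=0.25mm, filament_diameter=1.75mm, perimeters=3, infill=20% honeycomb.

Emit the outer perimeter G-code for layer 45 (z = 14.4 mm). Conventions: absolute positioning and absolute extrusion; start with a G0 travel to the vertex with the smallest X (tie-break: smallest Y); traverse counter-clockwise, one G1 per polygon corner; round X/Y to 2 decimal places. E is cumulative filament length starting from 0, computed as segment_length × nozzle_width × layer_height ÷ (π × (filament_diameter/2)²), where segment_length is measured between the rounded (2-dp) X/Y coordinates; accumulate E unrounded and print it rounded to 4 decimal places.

G0 X0.00 Y0.00 Z14.40
G1 X15.50 Y0.00 E0.5155
G1 X15.50 Y18.50 E1.1308
G1 X0.00 Y18.50 E1.6464
G1 X0.00 Y0.00 E2.2617

At z = 14.4 mm: the cube (footprint 15.5×18.5) is included at this height. The outline is a single polygon with 4 vertices. Extrusion per mm of travel: 0.25 × 0.32 / (π × 0.875²) = 0.033260. Accumulating E over each segment gives final E = 2.2617.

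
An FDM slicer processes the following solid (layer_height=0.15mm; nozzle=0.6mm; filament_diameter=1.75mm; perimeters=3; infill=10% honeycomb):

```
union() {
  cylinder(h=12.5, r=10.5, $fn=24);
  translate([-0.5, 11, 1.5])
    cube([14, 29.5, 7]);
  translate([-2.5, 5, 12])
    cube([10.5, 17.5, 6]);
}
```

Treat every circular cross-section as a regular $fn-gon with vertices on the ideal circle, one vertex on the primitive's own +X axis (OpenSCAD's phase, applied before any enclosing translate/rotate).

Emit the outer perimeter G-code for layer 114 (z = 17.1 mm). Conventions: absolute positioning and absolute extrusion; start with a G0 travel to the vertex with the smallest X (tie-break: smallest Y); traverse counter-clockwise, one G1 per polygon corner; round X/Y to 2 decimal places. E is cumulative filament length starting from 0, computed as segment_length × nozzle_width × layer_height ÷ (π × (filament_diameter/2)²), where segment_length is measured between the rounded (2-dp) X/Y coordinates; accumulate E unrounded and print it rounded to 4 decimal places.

G0 X-2.50 Y5.00 Z17.10
G1 X8.00 Y5.00 E0.3929
G1 X8.00 Y22.50 E1.0477
G1 X-2.50 Y22.50 E1.4406
G1 X-2.50 Y5.00 E2.0954

At z = 17.1 mm: the cylinder does not reach this height (z outside [0, 12.5]); the cube at (-0.5, 11) is not intersected at this z (z outside [1.5, 8.5]); the 10.5×17.5 cube at (-2.5, 5) contributes its full rectangle; Combining (union): only the 10.5×17.5 cube at (-2.5, 5) is present, so the union is just that shape — 1 connected region. The outline is a single polygon with 4 vertices. Extrusion per mm of travel: 0.6 × 0.15 / (π × 0.875²) = 0.037418. Accumulating E over each segment gives final E = 2.0954.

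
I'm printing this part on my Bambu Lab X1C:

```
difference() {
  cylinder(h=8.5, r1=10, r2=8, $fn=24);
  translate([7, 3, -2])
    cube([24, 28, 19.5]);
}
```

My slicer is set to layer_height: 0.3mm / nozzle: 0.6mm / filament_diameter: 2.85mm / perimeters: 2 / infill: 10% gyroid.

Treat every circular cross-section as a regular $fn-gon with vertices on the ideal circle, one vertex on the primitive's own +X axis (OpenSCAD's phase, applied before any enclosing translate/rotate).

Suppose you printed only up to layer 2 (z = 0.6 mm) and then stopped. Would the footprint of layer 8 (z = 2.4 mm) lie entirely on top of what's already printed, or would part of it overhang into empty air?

Compare the two slices. At z = 0.6: the cone (r1=10→r2=8) has section circumradius 9.859 here — a regular 24-gon (area = (24/2)·9.859²·sin(360°/24) = 301.88 mm²); the cube at (7, 3) is present — its section is the full 24×28 rectangle (area 672.00 mm²); Taking the first minus the rest: starting from the cone (301.88 mm²), the 24×28 cube at (7, 3) partially overlaps it — only the 5.28 mm² overlap (of its 672.00 mm²) is removed, clipping the outline — area = 296.60 mm². At z = 2.4: the cone contributes a regular 24-gon of circumradius 9.435 (interpolated between r1=10 and r2=8 at t=0.282) (area = (24/2)·9.435²·sin(360°/24) = 276.50 mm²); the 24×28 cube at (7, 3) contributes its full rectangle (area 672.00 mm²); After the difference (first − rest): starting from the cone (276.50 mm²), the 24×28 cube at (7, 3) partially overlaps it — only the 3.52 mm² overlap (of its 672.00 mm²) is removed, clipping the outline — area = 272.98 mm². Checking containment: the cross-section at z = 2.4 is a subset of the cross-section at z = 0.6.

entirely on top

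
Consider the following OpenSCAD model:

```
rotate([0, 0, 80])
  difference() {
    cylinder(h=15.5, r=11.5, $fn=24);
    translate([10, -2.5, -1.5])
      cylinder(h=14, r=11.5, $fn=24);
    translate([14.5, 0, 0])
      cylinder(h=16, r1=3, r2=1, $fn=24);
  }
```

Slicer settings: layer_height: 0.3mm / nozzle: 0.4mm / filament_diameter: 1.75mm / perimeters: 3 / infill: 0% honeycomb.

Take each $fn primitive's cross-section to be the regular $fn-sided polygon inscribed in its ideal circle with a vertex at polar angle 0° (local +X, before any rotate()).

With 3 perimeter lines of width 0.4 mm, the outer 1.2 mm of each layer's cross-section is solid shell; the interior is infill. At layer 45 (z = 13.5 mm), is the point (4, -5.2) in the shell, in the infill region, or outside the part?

At z = 13.5 mm: the r=11.5 cylinder gives a regular 24-gon of circumradius 11.5 (constant along its height); the cylinder at (10, -2.5) does not reach this height (z outside [-1.5, 12.5]); the cone at (14.5, 0) contributes a regular 24-gon of circumradius 1.312 (interpolated between r1=3 and r2=1 at t=0.844); Subtracting the remaining from the first: starting from the r=11.5 cylinder, the cone at (14.5, 0) misses the remaining region (no effect) — 1 connected region; (whole slice rotated 80° about Z — lengths, areas and connectivity unchanged). Overall, the cross-section is a single solid region. Undo the 80° rotation: the query point maps to (-4.426, -4.842) in the un-rotated model frame. The nearest boundary edge runs (-5.75, -9.96)→(-8.13, -8.13); distance from the point to it = 4.87 mm. The point is inside the cross-section and 4.87 mm from the nearest boundary — more than the 1.2 mm shell width (3 × 0.4), so it's in the infill interior.

infill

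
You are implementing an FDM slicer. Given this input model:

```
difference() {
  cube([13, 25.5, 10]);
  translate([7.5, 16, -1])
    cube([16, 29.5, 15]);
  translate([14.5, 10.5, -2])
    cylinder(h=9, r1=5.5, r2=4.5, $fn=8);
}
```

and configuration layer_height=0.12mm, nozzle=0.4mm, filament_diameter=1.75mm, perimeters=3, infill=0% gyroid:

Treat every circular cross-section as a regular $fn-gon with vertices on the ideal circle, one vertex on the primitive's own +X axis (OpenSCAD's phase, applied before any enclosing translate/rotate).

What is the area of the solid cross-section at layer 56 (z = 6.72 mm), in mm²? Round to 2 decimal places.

At z = 6.72 mm: the cube (footprint 13×25.5) is included at this height (area 331.50 mm²); the 16×29.5 cube at (7.5, 16) contributes its full rectangle (area 472.00 mm²); the cone at (14.5, 10.5): at t=0.969 of its height the radius interpolates to r₁+(r₂−r₁)t = 4.531, giving a regular 8-gon of that circumradius (area = (8/2)·4.531²·sin(360°/8) = 58.07 mm²); Subtracting the remaining from the first: starting from the 13×25.5 cube (331.50 mm²), the 16×29.5 cube at (7.5, 16) partially overlaps it — only the 52.25 mm² overlap (of its 472.00 mm²) is removed, clipping the outline; the cone at (14.5, 10.5) partially overlaps it — only the 16.37 mm² overlap (of its 58.07 mm²) is removed, clipping the outline — area = 262.88 mm². Overall, the cross-section is a single solid region. Net area = 262.88 mm².

262.88 mm²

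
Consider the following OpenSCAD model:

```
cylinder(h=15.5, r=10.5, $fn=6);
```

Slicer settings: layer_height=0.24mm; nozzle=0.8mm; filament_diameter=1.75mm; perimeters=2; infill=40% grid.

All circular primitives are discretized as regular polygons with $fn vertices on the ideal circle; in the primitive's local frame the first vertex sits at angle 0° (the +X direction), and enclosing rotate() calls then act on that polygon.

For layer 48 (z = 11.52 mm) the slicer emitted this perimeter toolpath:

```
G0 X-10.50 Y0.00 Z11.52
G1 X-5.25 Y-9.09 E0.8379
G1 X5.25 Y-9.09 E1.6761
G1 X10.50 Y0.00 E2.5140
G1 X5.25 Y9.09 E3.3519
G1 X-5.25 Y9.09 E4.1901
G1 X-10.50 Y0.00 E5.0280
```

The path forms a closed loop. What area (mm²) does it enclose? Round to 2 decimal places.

286.33 mm²

Apply the shoelace formula to the sequence of (X, Y) vertices; enclosed area = 286.33 mm².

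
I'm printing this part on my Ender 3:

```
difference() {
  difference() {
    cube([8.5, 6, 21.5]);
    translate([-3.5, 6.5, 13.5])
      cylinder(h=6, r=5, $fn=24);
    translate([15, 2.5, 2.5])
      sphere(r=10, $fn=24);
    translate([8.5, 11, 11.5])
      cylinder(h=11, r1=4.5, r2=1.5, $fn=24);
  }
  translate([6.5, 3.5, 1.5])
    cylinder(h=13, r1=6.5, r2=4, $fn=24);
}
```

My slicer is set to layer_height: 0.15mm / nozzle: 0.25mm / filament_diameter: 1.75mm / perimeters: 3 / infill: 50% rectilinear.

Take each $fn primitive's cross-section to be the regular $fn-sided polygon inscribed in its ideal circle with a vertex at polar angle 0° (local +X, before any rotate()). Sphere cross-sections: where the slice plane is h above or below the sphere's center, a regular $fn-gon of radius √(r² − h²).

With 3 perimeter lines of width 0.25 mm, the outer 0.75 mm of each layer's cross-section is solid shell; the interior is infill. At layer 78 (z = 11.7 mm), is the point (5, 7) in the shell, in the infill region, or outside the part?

outside

At z = 11.7 mm: the cube (footprint 8.5×6) is included at this height; the cylinder at (-3.5, 6.5) is absent (z outside [13.5, 19.5]); the r=10 sphere at (15, 2.5) contributes a regular 24-gon of circumradius √(10²−9.2²) = 3.919; the cone at (8.5, 11) (r1=4.5→r2=1.5) has section circumradius 4.445 here — a regular 24-gon; Subtracting the remaining from the first: starting from the 8.5×6 cube, the r=10 sphere at (15, 2.5) misses the remaining region (no effect); the cone at (8.5, 11) misses the remaining region (no effect) — 1 connected region; the cone at (6.5, 3.5): at t=0.785 of its height the radius interpolates to r₁+(r₂−r₁)t = 4.538, giving a regular 24-gon of that circumradius; After the difference (first − rest): starting from the result so far, the cone at (6.5, 3.5) partially overlaps it — only the 36.70 mm² overlap (of its 63.97 mm²) is removed, clipping the outline — 1 connected region. Overall, the cross-section is a single solid region. The nearest boundary edge runs (2.75, 6.00)→(2.57, 5.77); distance from the point to it = 2.47 mm. The point is not inside any of the regions above, so it lies outside the cross-section (2.47 mm from the nearest boundary).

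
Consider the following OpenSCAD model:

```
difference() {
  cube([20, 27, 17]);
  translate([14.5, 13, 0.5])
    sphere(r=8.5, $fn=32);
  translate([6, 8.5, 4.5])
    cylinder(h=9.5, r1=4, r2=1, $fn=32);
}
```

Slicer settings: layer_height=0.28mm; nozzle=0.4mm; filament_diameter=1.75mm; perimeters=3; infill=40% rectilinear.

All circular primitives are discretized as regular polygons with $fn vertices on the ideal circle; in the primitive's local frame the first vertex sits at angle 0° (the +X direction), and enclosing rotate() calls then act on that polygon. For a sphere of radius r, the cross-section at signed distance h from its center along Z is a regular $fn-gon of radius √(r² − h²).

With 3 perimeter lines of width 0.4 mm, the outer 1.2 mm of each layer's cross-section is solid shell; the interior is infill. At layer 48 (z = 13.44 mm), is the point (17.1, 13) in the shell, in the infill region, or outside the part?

At z = 13.44 mm: the cube (footprint 20×27) is included at this height; the sphere at (14.5, 13) does not reach this height (|z−center|=12.940 > r=8.5); the cone at (6, 8.5) (r1=4→r2=1) has section circumradius 1.177 here — a regular 32-gon; Taking the first minus the rest: starting from the 20×27 cube, the cone at (6, 8.5) lies wholly inside it (removes its full 4.32 mm² and its 7.38 mm outline becomes a hole wall) — 1 connected region with 1 hole. Overall, the cross-section is one region with 1 hole. The nearest boundary edge runs (20.00, 27.00)→(20.00, 0.00); distance from the point to it = 2.90 mm. The point is inside the cross-section and 2.90 mm from the nearest boundary — more than the 1.2 mm shell width (3 × 0.4), so it's in the infill interior.

infill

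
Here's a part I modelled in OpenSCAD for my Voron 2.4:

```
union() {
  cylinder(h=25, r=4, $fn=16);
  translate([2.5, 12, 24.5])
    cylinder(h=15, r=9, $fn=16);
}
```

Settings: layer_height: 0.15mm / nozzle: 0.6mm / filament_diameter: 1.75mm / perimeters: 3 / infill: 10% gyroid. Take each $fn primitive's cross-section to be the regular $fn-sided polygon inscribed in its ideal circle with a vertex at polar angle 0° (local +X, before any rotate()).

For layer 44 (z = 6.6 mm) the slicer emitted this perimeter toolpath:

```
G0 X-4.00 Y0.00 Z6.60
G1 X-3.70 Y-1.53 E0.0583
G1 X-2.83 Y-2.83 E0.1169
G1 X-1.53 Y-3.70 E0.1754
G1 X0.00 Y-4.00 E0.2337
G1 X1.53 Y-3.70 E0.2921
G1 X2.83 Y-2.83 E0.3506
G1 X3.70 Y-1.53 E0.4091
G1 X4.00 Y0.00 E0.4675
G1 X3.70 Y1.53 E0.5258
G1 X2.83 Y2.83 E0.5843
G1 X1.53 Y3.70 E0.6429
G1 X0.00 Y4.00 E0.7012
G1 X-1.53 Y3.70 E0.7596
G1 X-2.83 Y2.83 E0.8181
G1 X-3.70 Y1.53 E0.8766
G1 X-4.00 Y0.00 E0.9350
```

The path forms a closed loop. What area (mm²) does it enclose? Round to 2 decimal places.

Apply the shoelace formula to the sequence of (X, Y) vertices; enclosed area = 49.04 mm².

49.04 mm²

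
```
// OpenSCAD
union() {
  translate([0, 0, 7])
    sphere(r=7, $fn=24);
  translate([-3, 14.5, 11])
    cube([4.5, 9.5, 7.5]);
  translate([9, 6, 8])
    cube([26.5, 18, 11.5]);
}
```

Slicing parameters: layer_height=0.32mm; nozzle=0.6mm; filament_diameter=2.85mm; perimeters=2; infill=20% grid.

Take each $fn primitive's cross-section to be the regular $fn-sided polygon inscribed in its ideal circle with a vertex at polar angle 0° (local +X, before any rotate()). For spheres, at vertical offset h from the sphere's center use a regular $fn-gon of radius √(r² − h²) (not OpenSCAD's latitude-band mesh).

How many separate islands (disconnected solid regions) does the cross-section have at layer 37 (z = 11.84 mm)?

At z = 11.84 mm: the r=7 sphere contributes a regular 24-gon of circumradius √(7²−4.84²) = 5.057; the cube at (-3, 14.5) (footprint 4.5×9.5) is included at this height; the 26.5×18 cube at (9, 6) contributes its full rectangle; Combining (union): the 3 present regions are separate (no shared area or edge), so areas and boundary lengths simply add and each stays a separate island — 3 connected regions. Overall, the cross-section has 3 separate islands. Island count = 3.

3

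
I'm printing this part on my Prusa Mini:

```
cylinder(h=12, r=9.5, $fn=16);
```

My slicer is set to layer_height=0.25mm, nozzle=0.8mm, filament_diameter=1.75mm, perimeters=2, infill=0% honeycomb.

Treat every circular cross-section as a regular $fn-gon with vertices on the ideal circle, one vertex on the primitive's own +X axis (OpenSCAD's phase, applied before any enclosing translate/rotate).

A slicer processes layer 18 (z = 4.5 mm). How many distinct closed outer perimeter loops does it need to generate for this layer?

1

At z = 4.5 mm: the cylinder: section is a regular 16-gon, circumradius r=9.5. The result has 1 disconnected region.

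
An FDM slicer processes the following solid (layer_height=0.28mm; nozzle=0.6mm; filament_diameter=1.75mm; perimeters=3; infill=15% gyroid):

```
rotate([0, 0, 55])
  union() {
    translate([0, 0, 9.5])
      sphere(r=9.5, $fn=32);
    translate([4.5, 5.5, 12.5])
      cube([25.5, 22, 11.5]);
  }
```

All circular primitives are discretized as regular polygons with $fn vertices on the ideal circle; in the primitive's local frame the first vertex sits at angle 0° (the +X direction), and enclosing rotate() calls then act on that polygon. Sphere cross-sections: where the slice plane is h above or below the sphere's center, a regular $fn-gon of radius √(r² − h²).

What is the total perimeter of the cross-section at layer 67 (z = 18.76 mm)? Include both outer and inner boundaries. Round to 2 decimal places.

At z = 18.76 mm: the r=9.5 sphere contributes a regular 32-gon of circumradius √(9.5²−9.26²) = 2.122 (perimeter = 2·32·2.122·sin(180°/32) = 13.31 mm); the cube at (4.5, 5.5) is present — its section is the full 25.5×22 rectangle (perimeter 95.00 mm); Merging all regions: the 2 present regions are separate (no shared area or edge), so areas and boundary lengths simply add and each stays a separate island — boundary = 108.31 mm; (whole slice rotated 55° about Z — lengths, areas and connectivity unchanged). Overall, the cross-section has 2 separate islands. Total boundary length (outer) = 108.31 mm.

108.31 mm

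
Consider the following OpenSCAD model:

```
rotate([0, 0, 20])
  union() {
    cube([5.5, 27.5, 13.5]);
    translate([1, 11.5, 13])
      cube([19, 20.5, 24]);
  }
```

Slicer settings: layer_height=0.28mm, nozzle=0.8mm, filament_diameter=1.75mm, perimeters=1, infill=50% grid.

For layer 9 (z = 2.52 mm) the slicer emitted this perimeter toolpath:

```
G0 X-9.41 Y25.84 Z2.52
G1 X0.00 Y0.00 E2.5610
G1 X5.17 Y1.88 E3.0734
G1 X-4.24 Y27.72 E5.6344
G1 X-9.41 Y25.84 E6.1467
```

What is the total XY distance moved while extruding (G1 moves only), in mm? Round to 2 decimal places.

66.00 mm

Sum the Euclidean lengths of each G1 segment: total = 66.00 mm.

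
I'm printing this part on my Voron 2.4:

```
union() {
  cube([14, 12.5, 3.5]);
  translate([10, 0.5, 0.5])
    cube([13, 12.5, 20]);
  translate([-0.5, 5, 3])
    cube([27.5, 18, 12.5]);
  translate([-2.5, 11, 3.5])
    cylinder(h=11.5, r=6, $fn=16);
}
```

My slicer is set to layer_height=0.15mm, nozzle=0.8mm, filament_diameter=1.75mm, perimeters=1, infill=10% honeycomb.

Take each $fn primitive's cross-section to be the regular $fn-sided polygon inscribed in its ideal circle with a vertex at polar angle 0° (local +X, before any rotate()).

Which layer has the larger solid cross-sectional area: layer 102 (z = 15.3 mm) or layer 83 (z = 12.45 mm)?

Layer 102 (z = 15.3): the cube is absent (z outside [0, 3.5]); the cube at (10, 0.5) is present — its section is the full 13×12.5 rectangle (area 162.50 mm²); the cube at (-0.5, 5) (footprint 27.5×18) is included at this height (area 495.00 mm²); the cylinder at (-2.5, 11) is not intersected at this z (z outside [3.5, 15]); Taking the union: the regions partially overlap — summed areas 657.50 mm² minus the doubly-counted overlap 104.00 mm² gives 553.50 mm² — area = 553.50 mm². So its area = 553.50 mm². Layer 83 (z = 12.45): the cube is absent (z outside [0, 3.5]); the 13×12.5 cube at (10, 0.5) contributes its full rectangle (area 162.50 mm²); the cube at (-0.5, 5) (footprint 27.5×18) is included at this height (area 495.00 mm²); the cylinder at (-2.5, 11): section is a regular 16-gon, circumradius r=6 (area = (16/2)·6.000²·sin(360°/16) = 110.21 mm²); Combining (union): the regions partially overlap — summed areas 767.71 mm² minus the doubly-counted overlap 135.90 mm² gives 631.81 mm² — area = 631.81 mm². So its area = 631.81 mm². Layer 83 is larger (631.81 vs 553.50 mm²).

layer 83 (z = 12.45 mm)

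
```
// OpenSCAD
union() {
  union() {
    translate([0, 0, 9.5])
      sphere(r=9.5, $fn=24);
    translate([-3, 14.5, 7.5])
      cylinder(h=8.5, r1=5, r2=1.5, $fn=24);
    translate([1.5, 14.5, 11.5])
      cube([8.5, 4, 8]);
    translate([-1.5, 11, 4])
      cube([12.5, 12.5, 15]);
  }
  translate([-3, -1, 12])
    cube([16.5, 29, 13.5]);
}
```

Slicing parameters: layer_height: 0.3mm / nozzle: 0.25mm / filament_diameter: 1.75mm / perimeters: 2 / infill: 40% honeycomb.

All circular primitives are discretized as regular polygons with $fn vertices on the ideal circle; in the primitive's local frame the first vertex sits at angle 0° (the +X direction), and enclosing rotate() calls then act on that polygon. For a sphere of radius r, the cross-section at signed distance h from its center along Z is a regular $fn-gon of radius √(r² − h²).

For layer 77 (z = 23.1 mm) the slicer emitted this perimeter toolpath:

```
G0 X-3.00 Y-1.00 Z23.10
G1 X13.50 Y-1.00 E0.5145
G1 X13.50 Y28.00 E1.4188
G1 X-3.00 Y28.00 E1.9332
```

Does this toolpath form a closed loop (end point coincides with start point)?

no

Start point (G0): (-3.00, -1.00). End point (last G1): the path does not return to the start — open.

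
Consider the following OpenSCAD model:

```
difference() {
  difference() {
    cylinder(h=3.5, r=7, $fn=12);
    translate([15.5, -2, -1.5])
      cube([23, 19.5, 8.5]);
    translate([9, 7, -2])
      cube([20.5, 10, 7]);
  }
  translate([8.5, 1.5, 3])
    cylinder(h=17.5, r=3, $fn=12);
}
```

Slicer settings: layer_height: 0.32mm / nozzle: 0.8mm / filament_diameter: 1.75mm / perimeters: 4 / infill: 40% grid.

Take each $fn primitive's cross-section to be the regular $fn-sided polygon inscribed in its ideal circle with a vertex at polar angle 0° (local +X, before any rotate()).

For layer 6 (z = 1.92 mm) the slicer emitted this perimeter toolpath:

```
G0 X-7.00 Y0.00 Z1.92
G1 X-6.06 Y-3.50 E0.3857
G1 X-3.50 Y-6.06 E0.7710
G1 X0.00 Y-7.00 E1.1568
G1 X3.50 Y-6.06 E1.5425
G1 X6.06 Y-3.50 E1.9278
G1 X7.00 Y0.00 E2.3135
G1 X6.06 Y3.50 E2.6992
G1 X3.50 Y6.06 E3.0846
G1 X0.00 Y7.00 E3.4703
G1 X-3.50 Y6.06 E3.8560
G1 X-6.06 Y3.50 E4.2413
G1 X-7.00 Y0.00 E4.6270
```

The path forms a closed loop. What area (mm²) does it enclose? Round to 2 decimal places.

Apply the shoelace formula to the sequence of (X, Y) vertices; enclosed area = 146.95 mm².

146.95 mm²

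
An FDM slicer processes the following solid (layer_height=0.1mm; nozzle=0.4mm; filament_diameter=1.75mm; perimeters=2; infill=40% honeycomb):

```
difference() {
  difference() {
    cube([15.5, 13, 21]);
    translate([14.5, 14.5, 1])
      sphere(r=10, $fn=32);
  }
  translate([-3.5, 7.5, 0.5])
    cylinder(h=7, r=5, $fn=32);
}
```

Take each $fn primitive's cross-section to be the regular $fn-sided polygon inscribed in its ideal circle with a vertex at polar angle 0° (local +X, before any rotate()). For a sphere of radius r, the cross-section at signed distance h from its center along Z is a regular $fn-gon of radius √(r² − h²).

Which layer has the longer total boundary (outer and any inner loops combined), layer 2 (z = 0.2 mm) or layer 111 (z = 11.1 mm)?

Layer 2 (z = 0.2): the 15.5×13 cube contributes its full rectangle (perimeter 57.00 mm); the r=10 sphere at (14.5, 14.5) slices to a regular 32-gon of circumradius 9.968 (√(r²−h²) with h=0.8 from center) (perimeter = 2·32·9.968·sin(180°/32) = 62.53 mm); Subtracting the remaining from the first: starting from the 15.5×13 cube, the r=10 sphere at (14.5, 14.5) partially overlaps it — only the 71.11 mm² overlap (of its 310.15 mm²) is removed, clipping the outline — boundary = 52.94 mm; the cylinder at (-3.5, 7.5) is absent (z outside [0.5, 7.5]); Taking the first minus the rest: none of the subtracted shapes is present at this height, so that combined region is unchanged — boundary = 52.94 mm. So its perimeter = 52.94 mm. Layer 111 (z = 11.1): the 15.5×13 cube contributes its full rectangle (perimeter 57.00 mm); the sphere at (14.5, 14.5) does not reach this height (|z−center|=10.100 > r=10); Taking the first minus the rest: none of the subtracted shapes is present at this height, so the 15.5×13 cube is unchanged — boundary = 57.00 mm; the cylinder at (-3.5, 7.5) does not reach this height (z outside [0.5, 7.5]); After the difference (first − rest): none of the subtracted shapes is present at this height, so the result so far is unchanged — boundary = 57.00 mm. So its perimeter = 57.00 mm. Layer 111 is larger (57.00 vs 52.94 mm).

layer 111 (z = 11.1 mm)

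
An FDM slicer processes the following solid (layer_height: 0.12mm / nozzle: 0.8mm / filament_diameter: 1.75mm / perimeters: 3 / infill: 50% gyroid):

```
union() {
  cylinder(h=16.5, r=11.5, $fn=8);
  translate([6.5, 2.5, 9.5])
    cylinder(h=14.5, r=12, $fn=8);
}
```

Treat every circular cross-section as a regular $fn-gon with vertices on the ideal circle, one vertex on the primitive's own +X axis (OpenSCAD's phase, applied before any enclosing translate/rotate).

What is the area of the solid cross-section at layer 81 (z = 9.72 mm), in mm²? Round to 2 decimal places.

543.10 mm²

At z = 9.72 mm: the r=11.5 cylinder contributes a regular 8-gon of circumradius 11.5 (area = (8/2)·11.500²·sin(360°/8) = 374.06 mm²); the r=12 cylinder at (6.5, 2.5) contributes a regular 8-gon of circumradius 12 (area = (8/2)·12.000²·sin(360°/8) = 407.29 mm²); Combining (union): the regions partially overlap — summed areas 781.35 mm² minus the doubly-counted overlap 238.25 mm² gives 543.10 mm² — area = 543.10 mm². Overall, the cross-section is a single solid region. Net area = 543.10 mm².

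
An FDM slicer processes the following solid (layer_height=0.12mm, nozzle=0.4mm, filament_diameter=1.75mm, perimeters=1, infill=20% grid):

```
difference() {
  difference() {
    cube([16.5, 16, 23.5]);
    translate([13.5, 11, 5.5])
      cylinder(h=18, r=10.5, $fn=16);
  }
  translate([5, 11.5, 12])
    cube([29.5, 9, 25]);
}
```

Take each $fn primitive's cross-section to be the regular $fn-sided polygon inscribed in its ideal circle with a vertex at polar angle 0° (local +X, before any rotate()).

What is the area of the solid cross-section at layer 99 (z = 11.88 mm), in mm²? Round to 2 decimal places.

At z = 11.88 mm: the 16.5×16 cube contributes its full rectangle (area 264.00 mm²); the cylinder at (13.5, 11): section is a regular 16-gon, circumradius r=10.5 (area = (16/2)·10.500²·sin(360°/16) = 337.53 mm²); After the difference (first − rest): starting from the 16.5×16 cube (264.00 mm²), the r=10.5 cylinder at (13.5, 11) partially overlaps it — only the 179.77 mm² overlap (of its 337.53 mm²) is removed, clipping the outline — area = 84.23 mm²; the cube at (5, 11.5) does not reach this height (z outside [12, 37]); Subtracting the remaining from the first: none of the subtracted shapes is present at this height, so the result so far is unchanged — area = 84.23 mm². Overall, the cross-section is a single solid region. Net area = 84.23 mm².

84.23 mm²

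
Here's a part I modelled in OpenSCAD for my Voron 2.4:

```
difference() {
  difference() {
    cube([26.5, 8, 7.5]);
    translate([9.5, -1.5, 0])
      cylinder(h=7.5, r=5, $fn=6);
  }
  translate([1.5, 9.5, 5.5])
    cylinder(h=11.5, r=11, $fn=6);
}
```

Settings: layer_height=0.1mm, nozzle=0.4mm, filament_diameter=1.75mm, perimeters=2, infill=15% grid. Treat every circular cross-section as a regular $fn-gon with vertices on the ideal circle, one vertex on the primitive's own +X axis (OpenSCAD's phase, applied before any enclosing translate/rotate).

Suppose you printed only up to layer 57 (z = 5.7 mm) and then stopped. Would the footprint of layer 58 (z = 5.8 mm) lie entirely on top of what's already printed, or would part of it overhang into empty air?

entirely on top

Compare the two slices. At z = 5.7: the cube (footprint 26.5×8) is included at this height (area 212.00 mm²); the cylinder at (9.5, -1.5): section is a regular 6-gon, circumradius r=5 (area = (6/2)·5.000²·sin(360°/6) = 64.95 mm²); Taking the first minus the rest: starting from the 26.5×8 cube (212.00 mm²), the r=5 cylinder at (9.5, -1.5) partially overlaps it — only the 18.77 mm² overlap (of its 64.95 mm²) is removed, clipping the outline — area = 193.23 mm²; the cylinder at (1.5, 9.5): section is a regular 6-gon, circumradius r=11 (area = (6/2)·11.000²·sin(360°/6) = 314.37 mm²); Subtracting the remaining from the first: starting from that combined region (193.23 mm²), the r=11 cylinder at (1.5, 9.5) partially overlaps it — only the 69.93 mm² overlap (of its 314.37 mm²) is removed, clipping the outline — area = 123.30 mm². At z = 5.8: the cube (footprint 26.5×8) is included at this height (area 212.00 mm²); the r=5 cylinder at (9.5, -1.5) gives a regular 6-gon of circumradius 5 (constant along its height) (area = (6/2)·5.000²·sin(360°/6) = 64.95 mm²); After the difference (first − rest): starting from the 26.5×8 cube (212.00 mm²), the r=5 cylinder at (9.5, -1.5) partially overlaps it — only the 18.77 mm² overlap (of its 64.95 mm²) is removed, clipping the outline — area = 193.23 mm²; the cylinder at (1.5, 9.5): section is a regular 6-gon, circumradius r=11 (area = (6/2)·11.000²·sin(360°/6) = 314.37 mm²); Taking the first minus the rest: starting from the result so far (193.23 mm²), the r=11 cylinder at (1.5, 9.5) partially overlaps it — only the 69.93 mm² overlap (of its 314.37 mm²) is removed, clipping the outline — area = 123.30 mm². Checking containment: the cross-section at z = 5.8 is a subset of the cross-section at z = 5.7.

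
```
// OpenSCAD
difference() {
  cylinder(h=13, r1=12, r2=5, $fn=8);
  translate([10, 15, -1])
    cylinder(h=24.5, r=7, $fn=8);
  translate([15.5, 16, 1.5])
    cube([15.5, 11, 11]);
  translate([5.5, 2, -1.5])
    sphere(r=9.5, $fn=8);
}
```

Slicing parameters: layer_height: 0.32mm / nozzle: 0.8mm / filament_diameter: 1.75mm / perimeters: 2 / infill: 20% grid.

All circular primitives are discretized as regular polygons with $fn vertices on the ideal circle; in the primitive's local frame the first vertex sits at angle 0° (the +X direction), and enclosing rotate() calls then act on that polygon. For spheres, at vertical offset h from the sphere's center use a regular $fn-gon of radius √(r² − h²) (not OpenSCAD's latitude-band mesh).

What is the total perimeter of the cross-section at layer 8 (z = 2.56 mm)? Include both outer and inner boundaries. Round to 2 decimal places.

72.45 mm

At z = 2.56 mm: the cone: at t=0.197 of its height the radius interpolates to r₁+(r₂−r₁)t = 10.622, giving a regular 8-gon of that circumradius (perimeter = 2·8·10.622·sin(180°/8) = 65.03 mm); the cylinder at (10, 15): section is a regular 8-gon, circumradius r=7 (perimeter = 2·8·7.000·sin(180°/8) = 42.86 mm); the cube at (15.5, 16) is present — its section is the full 15.5×11 rectangle (perimeter 53.00 mm); the sphere at (5.5, 2): section is a regular 8-gon, circumradius = √(r²−h²) = √(9.5²−4.06²) = 8.589 (perimeter = 2·8·8.589·sin(180°/8) = 52.59 mm); After the difference (first − rest): starting from the cone, the r=7 cylinder at (10, 15) misses the remaining region (no effect); the 15.5×11 cube at (15.5, 16) misses the remaining region (no effect); the r=9.5 sphere at (5.5, 2) partially overlaps it — only the 152.22 mm² overlap (of its 208.64 mm²) is removed, clipping the outline — boundary = 72.45 mm. Overall, the cross-section is a single solid region. Total boundary length (outer) = 72.45 mm.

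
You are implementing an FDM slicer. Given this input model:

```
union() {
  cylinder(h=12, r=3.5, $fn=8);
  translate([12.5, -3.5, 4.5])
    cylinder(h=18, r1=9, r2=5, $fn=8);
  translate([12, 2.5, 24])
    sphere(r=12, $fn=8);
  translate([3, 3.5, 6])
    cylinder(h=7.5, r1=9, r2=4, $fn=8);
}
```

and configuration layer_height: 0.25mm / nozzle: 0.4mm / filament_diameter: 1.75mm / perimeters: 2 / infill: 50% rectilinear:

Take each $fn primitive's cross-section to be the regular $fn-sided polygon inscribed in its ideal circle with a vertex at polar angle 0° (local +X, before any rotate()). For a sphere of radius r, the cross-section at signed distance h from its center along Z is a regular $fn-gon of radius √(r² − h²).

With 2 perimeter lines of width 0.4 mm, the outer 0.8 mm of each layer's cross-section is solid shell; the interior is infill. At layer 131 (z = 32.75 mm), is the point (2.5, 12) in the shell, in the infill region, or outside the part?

outside

At z = 32.75 mm: the cylinder does not reach this height (z outside [0, 12]); the cone at (12.5, -3.5) does not reach this height (z outside [4.5, 22.5]); the r=12 sphere at (12, 2.5) contributes a regular 8-gon of circumradius √(12²−8.75²) = 8.212; the cone at (3, 3.5) is not intersected at this z (z outside [6, 13.5]); Combining (union): only the r=12 sphere at (12, 2.5) is present, so the union is just that shape — 1 connected region. Overall, the cross-section is a single solid region. The nearest boundary edge runs (12.00, 10.71)→(6.19, 8.31); distance from the point to it = 5.22 mm. The point is not inside any of the regions above, so it lies outside the cross-section (5.22 mm from the nearest boundary).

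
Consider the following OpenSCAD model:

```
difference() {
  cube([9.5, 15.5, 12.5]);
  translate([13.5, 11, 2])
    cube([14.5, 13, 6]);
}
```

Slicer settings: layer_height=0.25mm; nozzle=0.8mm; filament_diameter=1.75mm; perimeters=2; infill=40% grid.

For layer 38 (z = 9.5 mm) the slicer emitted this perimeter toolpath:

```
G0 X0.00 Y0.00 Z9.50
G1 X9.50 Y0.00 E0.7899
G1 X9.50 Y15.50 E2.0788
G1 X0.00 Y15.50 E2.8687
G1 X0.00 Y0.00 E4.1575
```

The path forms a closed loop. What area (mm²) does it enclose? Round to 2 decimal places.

Apply the shoelace formula to the sequence of (X, Y) vertices; enclosed area = 147.25 mm².

147.25 mm²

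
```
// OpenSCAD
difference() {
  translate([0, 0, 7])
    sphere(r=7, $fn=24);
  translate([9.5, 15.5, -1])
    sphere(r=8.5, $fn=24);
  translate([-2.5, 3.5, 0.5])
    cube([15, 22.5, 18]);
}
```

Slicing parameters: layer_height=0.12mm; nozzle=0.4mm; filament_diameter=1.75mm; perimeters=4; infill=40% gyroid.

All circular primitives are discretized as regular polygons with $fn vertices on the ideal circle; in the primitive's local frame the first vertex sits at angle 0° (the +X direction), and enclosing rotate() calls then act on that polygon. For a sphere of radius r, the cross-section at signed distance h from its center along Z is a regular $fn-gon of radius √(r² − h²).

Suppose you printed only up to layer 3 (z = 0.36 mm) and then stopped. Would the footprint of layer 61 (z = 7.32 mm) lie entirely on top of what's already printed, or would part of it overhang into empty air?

Compare the two slices. At z = 0.36: the r=7 sphere contributes a regular 24-gon of circumradius √(7²−6.64²) = 2.216 (area = (24/2)·2.216²·sin(360°/24) = 15.25 mm²); the r=8.5 sphere at (9.5, 15.5) contributes a regular 24-gon of circumradius √(8.5²−1.36²) = 8.390 (area = (24/2)·8.390²·sin(360°/24) = 218.65 mm²); the cube at (-2.5, 3.5) is not intersected at this z (z outside [0.5, 18.5]); Subtracting the remaining from the first: starting from the r=7 sphere (15.25 mm²), the r=8.5 sphere at (9.5, 15.5) misses the remaining region (no effect) — area = 15.25 mm². At z = 7.32: the r=7 sphere slices to a regular 24-gon of circumradius 6.993 (√(r²−h²) with h=0.32 from center) (area = (24/2)·6.993²·sin(360°/24) = 151.87 mm²); the sphere at (9.5, 15.5): section is a regular 24-gon, circumradius = √(r²−h²) = √(8.5²−8.32²) = 1.740 (area = (24/2)·1.740²·sin(360°/24) = 9.40 mm²); the cube at (-2.5, 3.5) (footprint 15×22.5) is included at this height (area 337.50 mm²); Taking the first minus the rest: starting from the r=7 sphere (151.87 mm²), the r=8.5 sphere at (9.5, 15.5) misses the remaining region (no effect); the 15×22.5 cube at (-2.5, 3.5) partially overlaps it — only the 22.96 mm² overlap (of its 337.50 mm²) is removed, clipping the outline — area = 128.91 mm². Checking containment: at z = 7.32 the cross-section extends beyond the z = 0.36 cross-section by about 113.66 mm².

part overhangs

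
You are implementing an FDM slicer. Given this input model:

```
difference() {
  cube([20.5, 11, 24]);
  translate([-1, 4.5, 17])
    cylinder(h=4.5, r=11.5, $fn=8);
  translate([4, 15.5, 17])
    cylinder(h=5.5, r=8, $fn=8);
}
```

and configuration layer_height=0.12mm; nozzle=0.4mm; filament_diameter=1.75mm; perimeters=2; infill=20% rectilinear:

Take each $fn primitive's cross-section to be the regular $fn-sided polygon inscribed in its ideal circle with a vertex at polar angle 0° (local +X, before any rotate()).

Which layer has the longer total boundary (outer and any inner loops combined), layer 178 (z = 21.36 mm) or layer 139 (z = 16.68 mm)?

Layer 178 (z = 21.36): the 20.5×11 cube contributes its full rectangle (perimeter 63.00 mm); the r=11.5 cylinder at (-1, 4.5) contributes a regular 8-gon of circumradius 11.5 (perimeter = 2·8·11.500·sin(180°/8) = 70.41 mm); the r=8 cylinder at (4, 15.5) gives a regular 8-gon of circumradius 8 (constant along its height) (perimeter = 2·8·8.000·sin(180°/8) = 48.98 mm); Taking the first minus the rest: starting from the 20.5×11 cube, the r=11.5 cylinder at (-1, 4.5) partially overlaps it — only the 102.56 mm² overlap (of its 374.06 mm²) is removed, clipping the outline; the r=8 cylinder at (4, 15.5) partially overlaps it — only the 2.47 mm² overlap (of its 181.02 mm²) is removed, clipping the outline — boundary = 45.88 mm. So its perimeter = 45.88 mm. Layer 139 (z = 16.68): the cube is present — its section is the full 20.5×11 rectangle (perimeter 63.00 mm); the cylinder at (-1, 4.5) is absent (z outside [17, 21.5]); the cylinder at (4, 15.5) does not reach this height (z outside [17, 22.5]); Subtracting the remaining from the first: none of the subtracted shapes is present at this height, so the 20.5×11 cube is unchanged — boundary = 63.00 mm. So its perimeter = 63.00 mm. Layer 139 is larger (63.00 vs 45.88 mm).

layer 139 (z = 16.68 mm)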